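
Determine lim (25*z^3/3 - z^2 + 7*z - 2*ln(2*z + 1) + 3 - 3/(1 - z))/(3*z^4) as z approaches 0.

Substitution gives 0/0 (the numerator vanishes to order 4).
Expand each term to order z^4: the coefficient of z^4 in -3·1/(1 - z) is -3 and in -2·ln(1 + 2z) is 8.
Lower-order terms cancel with the polynomial part, so the numerator is (5)·z^4 + o(z^4), and the limit is (5)/(3) = 5/3.

5/3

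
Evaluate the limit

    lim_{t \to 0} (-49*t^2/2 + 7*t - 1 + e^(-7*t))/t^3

-343/6

Direct substitution gives 0/0.
Apply L'Hôpital: lim (-49*t + 7 - 7*e^(-7*t))/(3*t^2), still 0/0.
Apply L'Hôpital: lim (-49 + 49*e^(-7*t))/(6*t), still 0/0.
After 3 applications of L'Hôpital's rule the quotient is (-343*e^(-7*t))/(6); substituting t = 0 gives -343/6.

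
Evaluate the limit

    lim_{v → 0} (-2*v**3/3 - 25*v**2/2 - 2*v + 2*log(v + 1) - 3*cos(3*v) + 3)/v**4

-85/8

Substitution gives 0/0; apply L'Hôpital's rule 4 times.
After differentiating numerator and denominator 4 times the quotient is (-243*cos(3*v) - 12/(v + 1)^4)/(24); at v = 0 this is -85/8.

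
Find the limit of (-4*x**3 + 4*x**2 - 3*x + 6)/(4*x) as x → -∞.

The numerator has higher degree (3 > 1); the quotient behaves like (-4/(4))·x^2 for large |x|.
As x → −∞ this diverges to -∞.

-∞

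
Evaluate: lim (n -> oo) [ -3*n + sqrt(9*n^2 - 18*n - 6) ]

This has the form ∞ − ∞. Multiply and divide by the conjugate √(9*n^2 - 18*n - 6) + 3n.
That gives (-18n - 6) / (√(9*n^2 - 18*n - 6) + 3n).
Divide numerator and denominator by n: the limit is -18/(2·3) = -3.

-3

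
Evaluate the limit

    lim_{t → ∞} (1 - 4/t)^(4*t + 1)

The base → 1 and the exponent → ∞: a 1^∞ form.
Take logarithms: (4t + 1)·ln(1 - 4/t). Since ln(1+u) ~ u for small u, this behaves like (4t)·(-4/t) → -16.
So the limit is e^(-16).

e^(-16)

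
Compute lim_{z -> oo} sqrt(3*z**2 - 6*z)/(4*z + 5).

For large |z|, √(3*z^2 - 6*z) ≈ √3·|z| and the denominator ≈ 4z.
Since z → +∞, |z| = z, giving √3/(4) = √(3)/4.

√(3)/4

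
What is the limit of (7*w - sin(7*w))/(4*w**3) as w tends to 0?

Direct substitution gives 0/0.
Apply L'Hôpital: lim (7 - 7*cos(7*w))/(12*w^2), still 0/0.
Apply L'Hôpital: lim (49*sin(7*w))/(24*w), still 0/0.
After 3 applications of L'Hôpital's rule the quotient is (343*cos(7*w))/(24); substituting w = 0 gives 343/24.

343/24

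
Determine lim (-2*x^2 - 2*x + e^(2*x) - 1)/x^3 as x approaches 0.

Direct substitution gives 0/0.
Apply L'Hôpital: lim (-4*x + 2*e^(2*x) - 2)/(3*x^2), still 0/0.
Apply L'Hôpital: lim (4*e^(2*x) - 4)/(6*x), still 0/0.
After 3 applications of L'Hôpital's rule the quotient is (8*e^(2*x))/(6); substituting x = 0 gives 4/3.

4/3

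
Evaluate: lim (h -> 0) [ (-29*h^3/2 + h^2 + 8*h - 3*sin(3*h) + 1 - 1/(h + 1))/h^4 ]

-1

Substitution gives 0/0 (the numerator vanishes to order 4).
Expand each term to order h^4: the coefficient of h^4 in −1/(1 + h) is -1 and in -3·sin(3h) is 0.
Lower-order terms cancel with the polynomial part, so the numerator is (-1)·h^4 + o(h^4), and the limit is (-1)/(1) = -1.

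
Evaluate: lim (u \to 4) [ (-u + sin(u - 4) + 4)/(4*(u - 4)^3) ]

-1/24

Direct substitution gives 0/0.
Apply L'Hôpital: lim (cos(u - 4) - 1)/(12*(u - 4)^2), still 0/0.
Apply L'Hôpital: lim (-sin(u - 4))/(24*u - 96), still 0/0.
After 3 applications of L'Hôpital's rule the quotient is (-cos(u - 4))/(24); substituting u = 4 gives -1/24.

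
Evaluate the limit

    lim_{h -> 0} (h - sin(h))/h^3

1/6

Direct substitution gives 0/0.
Apply L'Hôpital: lim (1 - cos(h))/(3*h^2), still 0/0.
Apply L'Hôpital: lim (sin(h))/(6*h), still 0/0.
After 3 applications of L'Hôpital's rule the quotient is (cos(h))/(6); substituting h = 0 gives 1/6.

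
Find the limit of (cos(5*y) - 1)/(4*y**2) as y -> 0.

-25/8

Direct substitution gives 0/0.
Apply L'Hôpital: lim (-5*sin(5*y))/(8*y), still 0/0.
After 2 applications of L'Hôpital's rule the quotient is (-25*cos(5*y))/(8); substituting y = 0 gives -25/8.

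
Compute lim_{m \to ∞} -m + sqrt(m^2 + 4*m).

An ∞ − ∞ form. Rationalising with the conjugate, the difference becomes (4m) / (√(m^2 + 4*m) + m).
For large m the denominator behaves like 2·m, so the quotient tends to 4/2 = 2.

2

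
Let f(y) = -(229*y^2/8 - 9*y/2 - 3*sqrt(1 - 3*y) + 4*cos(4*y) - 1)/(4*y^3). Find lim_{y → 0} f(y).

Substitution gives 0/0; apply L'Hôpital's rule 3 times.
After differentiating numerator and denominator 3 times the quotient is (256*sin(4*y) + 243/(8*(1 - 3*y)^(5/2)))/(-24); at y = 0 this is -81/64.

-81/64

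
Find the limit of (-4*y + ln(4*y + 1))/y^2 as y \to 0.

-8

Direct substitution gives 0/0.
Apply L'Hôpital: lim (-4 + 4/(4*y + 1))/(2*y), still 0/0.
After 2 applications of L'Hôpital's rule the quotient is (-16/(4*y + 1)^2)/(2); substituting y = 0 gives -8.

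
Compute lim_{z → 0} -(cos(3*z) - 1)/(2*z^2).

9/4

Direct substitution gives 0/0.
Apply L'Hôpital: lim (-3*sin(3*z))/(-4*z), still 0/0.
After 2 applications of L'Hôpital's rule the quotient is (-9*cos(3*z))/(-4); substituting z = 0 gives 9/4.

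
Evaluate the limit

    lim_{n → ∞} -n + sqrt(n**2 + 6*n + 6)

3

An ∞ − ∞ form. Rationalising with the conjugate, the difference becomes (6n + 6) / (√(n^2 + 6*n + 6) + n).
For large n the denominator behaves like 2·n, so the quotient tends to 6/2 = 3.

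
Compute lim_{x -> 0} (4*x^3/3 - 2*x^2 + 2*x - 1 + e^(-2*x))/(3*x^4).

2/9

Direct substitution gives 0/0.
Apply L'Hôpital: lim (4*x^2 - 4*x + 2 - 2*e^(-2*x))/(12*x^3), still 0/0.
Apply L'Hôpital: lim (8*x - 4 + 4*e^(-2*x))/(36*x^2), still 0/0.
Apply L'Hôpital: lim (8 - 8*e^(-2*x))/(72*x), still 0/0.
After 4 applications of L'Hôpital's rule the quotient is (16*e^(-2*x))/(72); substituting x = 0 gives 2/9.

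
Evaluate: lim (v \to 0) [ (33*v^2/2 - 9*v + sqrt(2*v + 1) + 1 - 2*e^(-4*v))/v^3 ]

131/6

Substitution gives 0/0 (the numerator vanishes to order 3).
Expand each term to order v^3: the coefficient of v^3 in -2·e^(-4v) is 64/3 and in √(1 + 2v) is 1/2.
Lower-order terms cancel with the polynomial part, so the numerator is (131/6)·v^3 + o(v^3), and the limit is (131/6)/(1) = 131/6.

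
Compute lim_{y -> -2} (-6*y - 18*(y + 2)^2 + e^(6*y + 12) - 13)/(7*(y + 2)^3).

Direct substitution gives 0/0.
Apply L'Hôpital: lim (-36*y + 6*e^(6*y + 12) - 78)/(21*(y + 2)^2), still 0/0.
Apply L'Hôpital: lim (36*e^(6*y + 12) - 36)/(42*y + 84), still 0/0.
After 3 applications of L'Hôpital's rule the quotient is (216*e^(6*y + 12))/(42); substituting y = -2 gives 36/7.

36/7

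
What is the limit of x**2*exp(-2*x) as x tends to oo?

Write as x^2/e^{2x}, an ∞/∞ form.
Exponential growth dominates any polynomial, so repeated L'Hôpital (or the standard result) gives 0.

0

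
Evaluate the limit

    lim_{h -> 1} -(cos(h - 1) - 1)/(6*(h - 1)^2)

Direct substitution gives 0/0.
Apply L'Hôpital: lim (-sin(h - 1))/(12 - 12*h), still 0/0.
After 2 applications of L'Hôpital's rule the quotient is (-cos(h - 1))/(-12); substituting h = 1 gives 1/12.

1/12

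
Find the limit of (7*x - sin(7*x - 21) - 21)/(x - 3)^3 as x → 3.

343/6

Direct substitution gives 0/0.
Apply L'Hôpital: lim (7 - 7*cos(7*x - 21))/(3*(x - 3)^2), still 0/0.
Apply L'Hôpital: lim (49*sin(7*x - 21))/(6*x - 18), still 0/0.
After 3 applications of L'Hôpital's rule the quotient is (343*cos(7*x - 21))/(6); substituting x = 3 gives 343/6.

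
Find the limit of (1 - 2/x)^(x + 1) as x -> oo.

e^(-2)

The base → 1 and the exponent → ∞: a 1^∞ form.
Take logarithms: (x + 1)·ln(1 - 2/x). Since ln(1+u) ~ u for small u, this behaves like (x)·(-2/x) → -2.
So the limit is e^(-2).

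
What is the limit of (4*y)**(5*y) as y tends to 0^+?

1

Base → 0⁺ and exponent → 0⁺: a 0^0 form.
Take logs: 5y·ln(4y). This is 0·(−∞); rewriting as ln(4y)/(1/(5y)) and applying L'Hôpital gives 0.
Hence the limit is e^0 = 1.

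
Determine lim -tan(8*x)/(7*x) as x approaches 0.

-8/7

Substitution gives 0/0.
Since tan(u)/u → 1 as u → 0, tan(8x)/(8x) → 1 and the limit is 8/(-7) = -8/7.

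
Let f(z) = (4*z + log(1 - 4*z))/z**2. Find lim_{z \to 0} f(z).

-8

Direct substitution gives 0/0.
Apply L'Hôpital: lim (4 - 4/(1 - 4*z))/(2*z), still 0/0.
After 2 applications of L'Hôpital's rule the quotient is (-16/(1 - 4*z)^2)/(2); substituting z = 0 gives -8.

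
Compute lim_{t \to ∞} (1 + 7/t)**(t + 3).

e^(7)

Let L be the limit and take ln: ln L = lim (t + 3)·ln(1 + 7/t) = lim (t + 3)·(7/t + O(1/t²)) = 7.
Hence L = e^(7).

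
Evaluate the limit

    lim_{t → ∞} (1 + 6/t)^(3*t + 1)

Let L be the limit and take ln: ln L = lim (3t + 1)·ln(1 + 6/t) = lim (3t + 1)·(6/t + O(1/t²)) = 18.
Hence L = e^(18).

e^(18)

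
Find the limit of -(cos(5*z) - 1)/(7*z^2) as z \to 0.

25/14

Direct substitution gives 0/0.
Apply L'Hôpital: lim (-5*sin(5*z))/(-14*z), still 0/0.
After 2 applications of L'Hôpital's rule the quotient is (-25*cos(5*z))/(-14); substituting z = 0 gives 25/14.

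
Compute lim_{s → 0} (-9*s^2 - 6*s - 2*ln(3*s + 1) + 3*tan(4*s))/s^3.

46

Substitution gives 0/0 (the numerator vanishes to order 3).
Expand each term to order s^3: the coefficient of s^3 in 3·tan(4s) is 64 and in -2·ln(1 + 3s) is -18.
Lower-order terms cancel with the polynomial part, so the numerator is (46)·s^3 + o(s^3), and the limit is (46)/(1) = 46.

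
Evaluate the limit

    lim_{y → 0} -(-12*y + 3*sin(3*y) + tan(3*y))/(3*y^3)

3/2

Substitution gives 0/0; apply L'Hôpital's rule 3 times.
After differentiating numerator and denominator 3 times the quotient is (-81*cos(3*y) + 162*tan(3*y)^4 + 216*tan(3*y)^2 + 54)/(-18); at y = 0 this is 3/2.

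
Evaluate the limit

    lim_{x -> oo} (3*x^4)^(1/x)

Base → ∞ and exponent → 0: an ∞^0 form.
Take logs: (1/x)·ln(3·x^4) = (ln 3 + 4·ln x)/x → 0.
So the limit is e^0 = 1.

1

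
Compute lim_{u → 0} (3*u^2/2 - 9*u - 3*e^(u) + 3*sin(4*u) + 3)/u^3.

-65/2

Substitution gives 0/0 (the numerator vanishes to order 3).
Expand each term to order u^3: the coefficient of u^3 in -3·e^(u) is -1/2 and in 3·sin(4u) is -32.
Lower-order terms cancel with the polynomial part, so the numerator is (-65/2)·u^3 + o(u^3), and the limit is (-65/2)/(1) = -65/2.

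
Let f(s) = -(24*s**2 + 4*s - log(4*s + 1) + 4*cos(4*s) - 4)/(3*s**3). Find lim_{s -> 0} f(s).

Substitution gives 0/0; apply L'Hôpital's rule 3 times.
After differentiating numerator and denominator 3 times the quotient is (256*sin(4*s) - 128/(4*s + 1)^3)/(-18); at s = 0 this is 64/9.

64/9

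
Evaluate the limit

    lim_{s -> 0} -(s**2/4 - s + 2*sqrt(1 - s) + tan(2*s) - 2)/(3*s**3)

Substitution gives 0/0 (the numerator vanishes to order 3).
Expand each term to order s^3: the coefficient of s^3 in tan(2s) is 8/3 and in 2·√(1 - s) is -1/8.
Lower-order terms cancel with the polynomial part, so the numerator is (61/24)·s^3 + o(s^3), and the limit is (61/24)/(-3) = -61/72.

-61/72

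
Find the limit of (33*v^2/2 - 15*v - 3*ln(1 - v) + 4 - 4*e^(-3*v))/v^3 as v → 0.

19

Substitution gives 0/0 (the numerator vanishes to order 3).
Expand each term to order v^3: the coefficient of v^3 in -3·ln(1 - v) is 1 and in -4·e^(-3v) is 18.
Lower-order terms cancel with the polynomial part, so the numerator is (19)·v^3 + o(v^3), and the limit is (19)/(1) = 19.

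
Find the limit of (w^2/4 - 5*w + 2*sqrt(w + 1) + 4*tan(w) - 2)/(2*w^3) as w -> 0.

Substitution gives 0/0 (the numerator vanishes to order 3).
Expand each term to order w^3: the coefficient of w^3 in 2·√(1 + w) is 1/8 and in 4·tan(w) is 4/3.
Lower-order terms cancel with the polynomial part, so the numerator is (35/24)·w^3 + o(w^3), and the limit is (35/24)/(2) = 35/48.

35/48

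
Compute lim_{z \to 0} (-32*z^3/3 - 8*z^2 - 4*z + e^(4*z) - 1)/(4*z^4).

Direct substitution gives 0/0.
Apply L'Hôpital: lim (-32*z^2 - 16*z + 4*e^(4*z) - 4)/(16*z^3), still 0/0.
Apply L'Hôpital: lim (-64*z + 16*e^(4*z) - 16)/(48*z^2), still 0/0.
Apply L'Hôpital: lim (64*e^(4*z) - 64)/(96*z), still 0/0.
After 4 applications of L'Hôpital's rule the quotient is (256*e^(4*z))/(96); substituting z = 0 gives 8/3.

8/3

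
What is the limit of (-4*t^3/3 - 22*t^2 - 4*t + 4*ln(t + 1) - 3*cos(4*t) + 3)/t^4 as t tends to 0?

Substitution gives 0/0; apply L'Hôpital's rule 4 times.
After differentiating numerator and denominator 4 times the quotient is (-768*cos(4*t) - 24/(t + 1)^4)/(24); at t = 0 this is -33.

-33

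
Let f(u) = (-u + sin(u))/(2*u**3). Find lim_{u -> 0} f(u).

-1/12

Direct substitution gives 0/0.
Apply L'Hôpital: lim (cos(u) - 1)/(6*u^2), still 0/0.
Apply L'Hôpital: lim (-sin(u))/(12*u), still 0/0.
After 3 applications of L'Hôpital's rule the quotient is (-cos(u))/(12); substituting u = 0 gives -1/12.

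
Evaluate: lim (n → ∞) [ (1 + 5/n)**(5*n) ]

e^(25)

Let L be the limit and take ln: ln L = lim (5n)·ln(1 + 5/n) = lim (5n)·(5/n + O(1/n²)) = 25.
Hence L = e^(25).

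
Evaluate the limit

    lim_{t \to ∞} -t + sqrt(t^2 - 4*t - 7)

This has the form ∞ − ∞. Multiply and divide by the conjugate √(t^2 - 4*t - 7) + t.
That gives (-4t - 7) / (√(t^2 - 4*t - 7) + t).
Divide numerator and denominator by t: the limit is -4/(2·1) = -2.

-2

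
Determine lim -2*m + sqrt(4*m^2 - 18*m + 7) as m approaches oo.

-9/2

This has the form ∞ − ∞. Multiply and divide by the conjugate √(4*m^2 - 18*m + 7) + 2m.
That gives (-18m + 7) / (√(4*m^2 - 18*m + 7) + 2m).
Divide numerator and denominator by m: the limit is -18/(2·2) = -9/2.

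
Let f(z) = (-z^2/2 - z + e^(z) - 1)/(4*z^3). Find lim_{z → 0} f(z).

1/24

Direct substitution gives 0/0.
Apply L'Hôpital: lim (-z + e^(z) - 1)/(12*z^2), still 0/0.
Apply L'Hôpital: lim (e^(z) - 1)/(24*z), still 0/0.
After 3 applications of L'Hôpital's rule the quotient is (e^(z))/(24); substituting z = 0 gives 1/24.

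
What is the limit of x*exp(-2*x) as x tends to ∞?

Write as x^1/e^{2x}, an ∞/∞ form.
Exponential growth dominates any polynomial, so repeated L'Hôpital (or the standard result) gives 0.

0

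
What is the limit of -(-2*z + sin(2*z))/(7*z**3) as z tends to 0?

4/21

Direct substitution gives 0/0.
Apply L'Hôpital: lim (2*cos(2*z) - 2)/(-21*z^2), still 0/0.
Apply L'Hôpital: lim (-4*sin(2*z))/(-42*z), still 0/0.
After 3 applications of L'Hôpital's rule the quotient is (-8*cos(2*z))/(-42); substituting z = 0 gives 4/21.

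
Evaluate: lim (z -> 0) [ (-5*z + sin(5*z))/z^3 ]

-125/6

Direct substitution gives 0/0.
Apply L'Hôpital: lim (5*cos(5*z) - 5)/(3*z^2), still 0/0.
Apply L'Hôpital: lim (-25*sin(5*z))/(6*z), still 0/0.
After 3 applications of L'Hôpital's rule the quotient is (-125*cos(5*z))/(6); substituting z = 0 gives -125/6.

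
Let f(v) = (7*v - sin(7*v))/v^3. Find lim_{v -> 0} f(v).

343/6

Direct substitution gives 0/0.
Apply L'Hôpital: lim (7 - 7*cos(7*v))/(3*v^2), still 0/0.
Apply L'Hôpital: lim (49*sin(7*v))/(6*v), still 0/0.
After 3 applications of L'Hôpital's rule the quotient is (343*cos(7*v))/(6); substituting v = 0 gives 343/6.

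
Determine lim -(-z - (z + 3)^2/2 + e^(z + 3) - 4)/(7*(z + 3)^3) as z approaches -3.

-1/42

Direct substitution gives 0/0.
Apply L'Hôpital: lim (-z + e^(z + 3) - 4)/(-21*(z + 3)^2), still 0/0.
Apply L'Hôpital: lim (e^(z + 3) - 1)/(-42*z - 126), still 0/0.
After 3 applications of L'Hôpital's rule the quotient is (e^(z + 3))/(-42); substituting z = -3 gives -1/42.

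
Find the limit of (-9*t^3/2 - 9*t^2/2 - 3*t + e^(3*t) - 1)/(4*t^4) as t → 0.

Direct substitution gives 0/0.
Apply L'Hôpital: lim (-27*t^2/2 - 9*t + 3*e^(3*t) - 3)/(16*t^3), still 0/0.
Apply L'Hôpital: lim (-27*t + 9*e^(3*t) - 9)/(48*t^2), still 0/0.
Apply L'Hôpital: lim (27*e^(3*t) - 27)/(96*t), still 0/0.
After 4 applications of L'Hôpital's rule the quotient is (81*e^(3*t))/(96); substituting t = 0 gives 27/32.

27/32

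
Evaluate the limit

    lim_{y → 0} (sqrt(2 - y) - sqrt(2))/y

Substitution gives 0/0. Multiply numerator and denominator by the conjugate √(2 - y) + √2.
The numerator becomes (2 - y) − 2 = -y, so the expression simplifies to -1/(√(2 - y) + √2).
Letting y → 0 gives -1/(2√2) = -√(2)/4.

-√(2)/4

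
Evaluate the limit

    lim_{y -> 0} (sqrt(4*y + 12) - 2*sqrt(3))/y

A 0/0 form; rationalise with √(12 + 4y) + √12. This collapses the numerator to 4y, leaving 4/(√(12 + 4y) + √12) → 4/(2√12) = √(3)/3.

√(3)/3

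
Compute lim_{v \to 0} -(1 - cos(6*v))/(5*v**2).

Substitution gives 0/0.
Use (1 − cos u)/u² → 1/2 with u = 6v: the limit is 6²/(2·(-5)) = -18/5.

-18/5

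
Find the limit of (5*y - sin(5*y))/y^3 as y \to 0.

125/6

Direct substitution gives 0/0.
Apply L'Hôpital: lim (5 - 5*cos(5*y))/(3*y^2), still 0/0.
Apply L'Hôpital: lim (25*sin(5*y))/(6*y), still 0/0.
After 3 applications of L'Hôpital's rule the quotient is (125*cos(5*y))/(6); substituting y = 0 gives 125/6.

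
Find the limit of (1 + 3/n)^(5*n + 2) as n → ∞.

e^(15)

Let L be the limit and take ln: ln L = lim (5n + 2)·ln(1 + 3/n) = lim (5n + 2)·(3/n + O(1/n²)) = 15.
Hence L = e^(15).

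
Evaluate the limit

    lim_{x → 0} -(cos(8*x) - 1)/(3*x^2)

32/3

Direct substitution gives 0/0.
Apply L'Hôpital: lim (-8*sin(8*x))/(-6*x), still 0/0.
After 2 applications of L'Hôpital's rule the quotient is (-64*cos(8*x))/(-6); substituting x = 0 gives 32/3.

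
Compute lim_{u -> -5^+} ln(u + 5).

-∞

As u → -5⁺, u + 5 → 0⁺ and ln(u + 5) → −∞.
Multiplying by 1 gives -∞.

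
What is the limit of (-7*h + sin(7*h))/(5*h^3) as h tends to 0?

-343/30

Direct substitution gives 0/0.
Apply L'Hôpital: lim (7*cos(7*h) - 7)/(15*h^2), still 0/0.
Apply L'Hôpital: lim (-49*sin(7*h))/(30*h), still 0/0.
After 3 applications of L'Hôpital's rule the quotient is (-343*cos(7*h))/(30); substituting h = 0 gives -343/30.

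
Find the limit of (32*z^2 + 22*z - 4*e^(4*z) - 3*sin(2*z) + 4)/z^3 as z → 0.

-116/3

Substitution gives 0/0; apply L'Hôpital's rule 3 times.
After differentiating numerator and denominator 3 times the quotient is (-256*e^(4*z) + 24*cos(2*z))/(6); at z = 0 this is -116/3.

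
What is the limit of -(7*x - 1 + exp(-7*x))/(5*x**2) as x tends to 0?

Direct substitution gives 0/0.
Apply L'Hôpital: lim (7 - 7*e^(-7*x))/(-10*x), still 0/0.
After 2 applications of L'Hôpital's rule the quotient is (49*e^(-7*x))/(-10); substituting x = 0 gives -49/10.

-49/10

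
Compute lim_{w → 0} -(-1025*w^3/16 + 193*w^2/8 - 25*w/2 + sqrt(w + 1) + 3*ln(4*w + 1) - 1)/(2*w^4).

24581/256

Substitution gives 0/0 (the numerator vanishes to order 4).
Expand each term to order w^4: the coefficient of w^4 in √(1 + w) is -5/128 and in 3·ln(1 + 4w) is -192.
Lower-order terms cancel with the polynomial part, so the numerator is (-24581/128)·w^4 + o(w^4), and the limit is (-24581/128)/(-2) = 24581/256.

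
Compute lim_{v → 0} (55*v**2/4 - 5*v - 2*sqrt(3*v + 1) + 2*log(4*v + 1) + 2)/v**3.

943/24

Substitution gives 0/0; apply L'Hôpital's rule 3 times.
After differentiating numerator and denominator 3 times the quotient is (256/(4*v + 1)^3 - 81/(4*(3*v + 1)^(5/2)))/(6); at v = 0 this is 943/24.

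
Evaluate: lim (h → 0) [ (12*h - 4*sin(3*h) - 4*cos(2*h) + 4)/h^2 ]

Substitution gives 0/0 (the numerator vanishes to order 2).
Expand each term to order h^2: the coefficient of h^2 in -4·cos(2h) is 8 and in -4·sin(3h) is 0.
Lower-order terms cancel with the polynomial part, so the numerator is (8)·h^2 + o(h^2), and the limit is (8)/(1) = 8.

8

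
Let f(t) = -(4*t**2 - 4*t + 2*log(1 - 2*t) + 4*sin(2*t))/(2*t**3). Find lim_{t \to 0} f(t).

Substitution gives 0/0 (the numerator vanishes to order 3).
Expand each term to order t^3: the coefficient of t^3 in 2·ln(1 - 2t) is -16/3 and in 4·sin(2t) is -16/3.
Lower-order terms cancel with the polynomial part, so the numerator is (-32/3)·t^3 + o(t^3), and the limit is (-32/3)/(-2) = 16/3.

16/3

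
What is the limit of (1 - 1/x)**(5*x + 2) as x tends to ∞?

Write it as [(1 - 1/x)^x]^(5) · (1 - 1/x)^(2). The bracketed term tends to e^(-1) and the second factor to 1, so the limit is e^(-5).

e^(-5)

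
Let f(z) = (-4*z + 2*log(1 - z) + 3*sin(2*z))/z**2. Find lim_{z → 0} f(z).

-1

Substitution gives 0/0; apply L'Hôpital's rule 2 times.
After differentiating numerator and denominator 2 times the quotient is (-12*sin(2*z) - 2/(z - 1)^2)/(2); at z = 0 this is -1.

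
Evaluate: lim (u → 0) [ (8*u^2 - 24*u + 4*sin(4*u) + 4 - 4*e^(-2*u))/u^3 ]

Substitution gives 0/0 (the numerator vanishes to order 3).
Expand each term to order u^3: the coefficient of u^3 in -4·e^(-2u) is 16/3 and in 4·sin(4u) is -128/3.
Lower-order terms cancel with the polynomial part, so the numerator is (-112/3)·u^3 + o(u^3), and the limit is (-112/3)/(1) = -112/3.

-112/3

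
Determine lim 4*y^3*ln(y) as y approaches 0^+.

0

This is a 0·(−∞) form. Rewrite as 4·ln(y) / y^(−3) and apply L'Hôpital:
the derivative quotient is 4·(1/y) / (−3·y^(−4)) = (-4/3)·y^3 → 0.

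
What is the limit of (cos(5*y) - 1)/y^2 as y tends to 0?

Direct substitution gives 0/0.
Apply L'Hôpital: lim (-5*sin(5*y))/(2*y), still 0/0.
After 2 applications of L'Hôpital's rule the quotient is (-25*cos(5*y))/(2); substituting y = 0 gives -25/2.

-25/2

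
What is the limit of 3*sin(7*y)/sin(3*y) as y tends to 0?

Substitution gives 0/0.
Divide numerator and denominator by y: sin(7y)/y → 7 and sin(3y)/y → 3, so the limit is 3·7/3 = 7.

7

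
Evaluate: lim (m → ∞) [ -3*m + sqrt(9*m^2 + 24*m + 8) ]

4

This has the form ∞ − ∞. Multiply and divide by the conjugate √(9*m^2 + 24*m + 8) + 3m.
That gives (24m + 8) / (√(9*m^2 + 24*m + 8) + 3m).
Divide numerator and denominator by m: the limit is 24/(2·3) = 4.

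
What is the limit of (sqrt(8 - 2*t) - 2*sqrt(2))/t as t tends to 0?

A 0/0 form; rationalise with √(8 - 2t) + √8. This collapses the numerator to -2t, leaving -2/(√(8 - 2t) + √8) → -2/(2√8) = -√(2)/4.

-√(2)/4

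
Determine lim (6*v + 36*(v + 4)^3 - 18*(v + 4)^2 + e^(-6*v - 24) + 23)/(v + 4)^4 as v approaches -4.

Direct substitution gives 0/0.
Apply L'Hôpital: lim (-36*v + 108*(v + 4)^2 - 6*e^(-6*v - 24) - 138)/(4*(v + 4)^3), still 0/0.
Apply L'Hôpital: lim (216*v + 36*e^(-6*v - 24) + 828)/(12*(v + 4)^2), still 0/0.
Apply L'Hôpital: lim (216 - 216*e^(-6*v - 24))/(24*v + 96), still 0/0.
After 4 applications of L'Hôpital's rule the quotient is (1296*e^(-6*v - 24))/(24); substituting v = -4 gives 54.

54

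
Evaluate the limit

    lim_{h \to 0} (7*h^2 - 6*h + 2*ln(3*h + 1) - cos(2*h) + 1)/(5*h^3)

Substitution gives 0/0 (the numerator vanishes to order 3).
Expand each term to order h^3: the coefficient of h^3 in −cos(2h) is 0 and in 2·ln(1 + 3h) is 18.
Lower-order terms cancel with the polynomial part, so the numerator is (18)·h^3 + o(h^3), and the limit is (18)/(5) = 18/5.

18/5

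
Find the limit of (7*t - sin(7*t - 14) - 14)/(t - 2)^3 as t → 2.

Direct substitution gives 0/0.
Apply L'Hôpital: lim (7 - 7*cos(7*t - 14))/(3*(t - 2)^2), still 0/0.
Apply L'Hôpital: lim (49*sin(7*t - 14))/(6*t - 12), still 0/0.
After 3 applications of L'Hôpital's rule the quotient is (343*cos(7*t - 14))/(6); substituting t = 2 gives 343/6.

343/6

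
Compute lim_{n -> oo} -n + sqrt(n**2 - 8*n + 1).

-4

An ∞ − ∞ form. Rationalising with the conjugate, the difference becomes (-8n + 1) / (√(n^2 - 8*n + 1) + n).
For large n the denominator behaves like 2·n, so the quotient tends to -8/2 = -4.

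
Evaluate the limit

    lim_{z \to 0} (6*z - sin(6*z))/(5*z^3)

36/5

Direct substitution gives 0/0.
Apply L'Hôpital: lim (6 - 6*cos(6*z))/(15*z^2), still 0/0.
Apply L'Hôpital: lim (36*sin(6*z))/(30*z), still 0/0.
After 3 applications of L'Hôpital's rule the quotient is (216*cos(6*z))/(30); substituting z = 0 gives 36/5.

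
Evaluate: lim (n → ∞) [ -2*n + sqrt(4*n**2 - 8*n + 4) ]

This has the form ∞ − ∞. Multiply and divide by the conjugate √(4*n^2 - 8*n + 4) + 2n.
That gives (-8n + 4) / (√(4*n^2 - 8*n + 4) + 2n).
Divide numerator and denominator by n: the limit is -8/(2·2) = -2.

-2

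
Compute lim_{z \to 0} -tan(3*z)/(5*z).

Substitution gives 0/0.
Since tan(u)/u → 1 as u → 0, tan(3z)/(3z) → 1 and the limit is 3/(-5) = -3/5.

-3/5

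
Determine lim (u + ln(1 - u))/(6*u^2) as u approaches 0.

Direct substitution gives 0/0.
Apply L'Hôpital: lim (1 - 1/(1 - u))/(12*u), still 0/0.
After 2 applications of L'Hôpital's rule the quotient is (-1/(1 - u)^2)/(12); substituting u = 0 gives -1/12.

-1/12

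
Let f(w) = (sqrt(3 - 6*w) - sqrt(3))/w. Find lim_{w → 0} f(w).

-√(3)

Substitution gives 0/0. Multiply numerator and denominator by the conjugate √(3 - 6w) + √3.
The numerator becomes (3 - 6w) − 3 = -6w, so the expression simplifies to -6/(√(3 - 6w) + √3).
Letting w → 0 gives -6/(2√3) = -√(3).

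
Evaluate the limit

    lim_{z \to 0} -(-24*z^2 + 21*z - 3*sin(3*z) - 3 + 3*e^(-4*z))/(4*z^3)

Substitution gives 0/0; apply L'Hôpital's rule 3 times.
After differentiating numerator and denominator 3 times the quotient is (81*cos(3*z) - 192*e^(-4*z))/(-24); at z = 0 this is 37/8.

37/8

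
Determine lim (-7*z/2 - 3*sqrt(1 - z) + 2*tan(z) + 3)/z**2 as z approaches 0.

Substitution gives 0/0; apply L'Hôpital's rule 2 times.
After differentiating numerator and denominator 2 times the quotient is (4*tan(z)/cos(z)^2 + 3/(4*(1 - z)^(3/2)))/(2); at z = 0 this is 3/8.

3/8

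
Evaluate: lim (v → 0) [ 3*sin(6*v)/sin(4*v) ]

Substitution gives 0/0.
Divide numerator and denominator by v: sin(6v)/v → 6 and sin(4v)/v → 4, so the limit is 3·6/4 = 9/2.

9/2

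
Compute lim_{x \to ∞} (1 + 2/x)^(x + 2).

The base → 1 and the exponent → ∞: a 1^∞ form.
Take logarithms: (x + 2)·ln(1 + 2/x). Since ln(1+u) ~ u for small u, this behaves like (x)·(2/x) → 2.
So the limit is e^(2).

e^(2)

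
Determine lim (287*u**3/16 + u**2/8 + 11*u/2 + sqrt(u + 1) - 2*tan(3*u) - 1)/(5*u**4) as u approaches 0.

Substitution gives 0/0 (the numerator vanishes to order 4).
Expand each term to order u^4: the coefficient of u^4 in √(1 + u) is -5/128 and in -2·tan(3u) is 0.
Lower-order terms cancel with the polynomial part, so the numerator is (-5/128)·u^4 + o(u^4), and the limit is (-5/128)/(5) = -1/128.

-1/128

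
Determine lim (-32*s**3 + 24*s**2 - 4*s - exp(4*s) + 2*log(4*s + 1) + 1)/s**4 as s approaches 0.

Substitution gives 0/0; apply L'Hôpital's rule 4 times.
After differentiating numerator and denominator 4 times the quotient is (-256*e^(4*s) - 3072/(4*s + 1)^4)/(24); at s = 0 this is -416/3.

-416/3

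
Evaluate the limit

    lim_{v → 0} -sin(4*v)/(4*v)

Substitution gives 0/0.
Write it as (4/(-4))·sin(4v)/(4v); since sin(u)/u → 1, the limit is -1.

-1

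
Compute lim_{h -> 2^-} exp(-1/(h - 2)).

∞

As h → 2⁻, -1/(h - 2) → +∞, so e^(-1/(h - 2)) → ∞.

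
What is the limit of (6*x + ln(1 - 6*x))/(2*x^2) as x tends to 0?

-9

Direct substitution gives 0/0.
Apply L'Hôpital: lim (6 - 6/(1 - 6*x))/(4*x), still 0/0.
After 2 applications of L'Hôpital's rule the quotient is (-36/(1 - 6*x)^2)/(4); substituting x = 0 gives -9.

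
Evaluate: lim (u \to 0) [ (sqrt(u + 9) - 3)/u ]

1/6

A 0/0 form; rationalise with √(9 + u) + √9. This collapses the numerator to u, leaving 1/(√(9 + u) + √9) → 1/(2√9) = 1/6.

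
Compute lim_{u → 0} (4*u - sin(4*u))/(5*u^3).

32/15

Direct substitution gives 0/0.
Apply L'Hôpital: lim (4 - 4*cos(4*u))/(15*u^2), still 0/0.
Apply L'Hôpital: lim (16*sin(4*u))/(30*u), still 0/0.
After 3 applications of L'Hôpital's rule the quotient is (64*cos(4*u))/(30); substituting u = 0 gives 32/15.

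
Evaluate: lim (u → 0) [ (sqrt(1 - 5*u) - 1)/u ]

-5/2

A 0/0 form; rationalise with √(1 - 5u) + √1. This collapses the numerator to -5u, leaving -5/(√(1 - 5u) + √1) → -5/(2√1) = -5/2.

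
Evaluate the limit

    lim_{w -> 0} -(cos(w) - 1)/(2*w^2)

Direct substitution gives 0/0.
Apply L'Hôpital: lim (-sin(w))/(-4*w), still 0/0.
After 2 applications of L'Hôpital's rule the quotient is (-cos(w))/(-4); substituting w = 0 gives 1/4.

1/4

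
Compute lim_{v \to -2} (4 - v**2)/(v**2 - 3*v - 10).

Direct substitution gives 0/0, so factor. Both numerator and denominator have (v + 2) as a factor.
After cancelling, the expression reduces to (2 - v)/(v - 5).
Substituting v = -2 gives -4/7.

-4/7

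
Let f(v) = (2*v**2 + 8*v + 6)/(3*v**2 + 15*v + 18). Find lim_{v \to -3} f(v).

Since v = -3 makes numerator and denominator zero, (v + 3) divides both.
Cancelling it gives (2*v + 2)/(3*v + 6); now plug in v = -3 to get 4/3.

4/3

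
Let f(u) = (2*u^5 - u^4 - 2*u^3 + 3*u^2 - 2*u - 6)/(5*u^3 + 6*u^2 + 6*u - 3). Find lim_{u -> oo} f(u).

The numerator has higher degree (5 > 3); the quotient behaves like (2/(5))·u^2 for large |u|.
As u → +∞ this diverges to ∞.

∞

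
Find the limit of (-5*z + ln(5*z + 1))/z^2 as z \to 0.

Direct substitution gives 0/0.
Apply L'Hôpital: lim (-5 + 5/(5*z + 1))/(2*z), still 0/0.
After 2 applications of L'Hôpital's rule the quotient is (-25/(5*z + 1)^2)/(2); substituting z = 0 gives -25/2.

-25/2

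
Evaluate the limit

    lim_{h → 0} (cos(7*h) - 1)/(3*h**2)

Direct substitution gives 0/0.
Apply L'Hôpital: lim (-7*sin(7*h))/(6*h), still 0/0.
After 2 applications of L'Hôpital's rule the quotient is (-49*cos(7*h))/(6); substituting h = 0 gives -49/6.

-49/6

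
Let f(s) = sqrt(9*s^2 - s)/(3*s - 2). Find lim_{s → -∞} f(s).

-1

For large |s|, √(9*s^2 - s) ≈ √9·|s| and the denominator ≈ 3s.
Since s → −∞, |s| = −s, giving −√9/(3) = -1.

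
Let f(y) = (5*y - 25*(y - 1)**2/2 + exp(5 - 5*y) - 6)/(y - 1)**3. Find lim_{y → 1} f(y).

Direct substitution gives 0/0.
Apply L'Hôpital: lim (-25*y - 5*e^(5 - 5*y) + 30)/(3*(y - 1)^2), still 0/0.
Apply L'Hôpital: lim (25*e^(5 - 5*y) - 25)/(6*y - 6), still 0/0.
After 3 applications of L'Hôpital's rule the quotient is (-125*e^(5 - 5*y))/(6); substituting y = 1 gives -125/6.

-125/6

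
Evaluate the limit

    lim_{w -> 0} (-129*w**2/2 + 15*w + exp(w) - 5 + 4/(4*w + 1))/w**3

-1535/6

Substitution gives 0/0; apply L'Hôpital's rule 3 times.
After differentiating numerator and denominator 3 times the quotient is (e^(w) - 1536/(4*w + 1)^4)/(6); at w = 0 this is -1535/6.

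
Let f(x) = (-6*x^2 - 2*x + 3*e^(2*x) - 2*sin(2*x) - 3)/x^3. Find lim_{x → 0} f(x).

20/3

Substitution gives 0/0 (the numerator vanishes to order 3).
Expand each term to order x^3: the coefficient of x^3 in -2·sin(2x) is 8/3 and in 3·e^(2x) is 4.
Lower-order terms cancel with the polynomial part, so the numerator is (20/3)·x^3 + o(x^3), and the limit is (20/3)/(1) = 20/3.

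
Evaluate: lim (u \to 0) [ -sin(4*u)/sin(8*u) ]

-1/2

Substitution gives 0/0.
Divide numerator and denominator by u: sin(4u)/u → 4 and sin(8u)/u → 8, so the limit is -1·4/8 = -1/2.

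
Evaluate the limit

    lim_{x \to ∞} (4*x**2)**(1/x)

1

Base → ∞ and exponent → 0: an ∞^0 form.
Take logs: (1/x)·ln(4·x^2) = (ln 4 + 2·ln x)/x → 0.
So the limit is e^0 = 1.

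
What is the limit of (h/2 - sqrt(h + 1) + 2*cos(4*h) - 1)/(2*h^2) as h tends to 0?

Substitution gives 0/0; apply L'Hôpital's rule 2 times.
After differentiating numerator and denominator 2 times the quotient is (-32*cos(4*h) + 1/(4*(h + 1)^(3/2)))/(4); at h = 0 this is -127/16.

-127/16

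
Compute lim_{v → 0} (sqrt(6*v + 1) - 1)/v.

A 0/0 form; rationalise with √(1 + 6v) + √1. This collapses the numerator to 6v, leaving 6/(√(1 + 6v) + √1) → 6/(2√1) = 3.

3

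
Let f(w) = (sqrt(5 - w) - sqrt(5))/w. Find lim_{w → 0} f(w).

A 0/0 form; rationalise with √(5 - w) + √5. This collapses the numerator to -w, leaving -1/(√(5 - w) + √5) → -1/(2√5) = -√(5)/10.

-√(5)/10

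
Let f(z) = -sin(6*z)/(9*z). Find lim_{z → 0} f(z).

-2/3

Substitution gives 0/0.
Write it as (6/(-9))·sin(6z)/(6z); since sin(u)/u → 1, the limit is -2/3.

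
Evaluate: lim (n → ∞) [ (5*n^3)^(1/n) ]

Base → ∞ and exponent → 0: an ∞^0 form.
Take logs: (1/n)·ln(5·n^3) = (ln 5 + 3·ln n)/n → 0.
So the limit is e^0 = 1.

1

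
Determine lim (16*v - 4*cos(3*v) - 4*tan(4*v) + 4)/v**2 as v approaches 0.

18

Substitution gives 0/0 (the numerator vanishes to order 2).
Expand each term to order v^2: the coefficient of v^2 in -4·tan(4v) is 0 and in -4·cos(3v) is 18.
Lower-order terms cancel with the polynomial part, so the numerator is (18)·v^2 + o(v^2), and the limit is (18)/(1) = 18.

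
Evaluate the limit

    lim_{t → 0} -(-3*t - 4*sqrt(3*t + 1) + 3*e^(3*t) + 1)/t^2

Substitution gives 0/0; apply L'Hôpital's rule 2 times.
After differentiating numerator and denominator 2 times the quotient is (27*e^(3*t) + 9/(3*t + 1)^(3/2))/(-2); at t = 0 this is -18.

-18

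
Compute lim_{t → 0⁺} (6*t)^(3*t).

1

Base → 0⁺ and exponent → 0⁺: a 0^0 form.
Take logs: 3t·ln(6t). This is 0·(−∞); rewriting as ln(6t)/(1/(3t)) and applying L'Hôpital gives 0.
Hence the limit is e^0 = 1.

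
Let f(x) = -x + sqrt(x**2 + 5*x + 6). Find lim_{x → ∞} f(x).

An ∞ − ∞ form. Rationalising with the conjugate, the difference becomes (5x + 6) / (√(x^2 + 5*x + 6) + x).
For large x the denominator behaves like 2·x, so the quotient tends to 5/2 = 5/2.

5/2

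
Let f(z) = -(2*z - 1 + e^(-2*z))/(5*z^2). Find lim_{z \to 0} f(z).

-2/5

Direct substitution gives 0/0.
Apply L'Hôpital: lim (2 - 2*e^(-2*z))/(-10*z), still 0/0.
After 2 applications of L'Hôpital's rule the quotient is (4*e^(-2*z))/(-10); substituting z = 0 gives -2/5.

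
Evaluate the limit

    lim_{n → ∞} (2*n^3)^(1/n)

1

Base → ∞ and exponent → 0: an ∞^0 form.
Take logs: (1/n)·ln(2·n^3) = (ln 2 + 3·ln n)/n → 0.
So the limit is e^0 = 1.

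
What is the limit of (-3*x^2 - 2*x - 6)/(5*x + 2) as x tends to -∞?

The numerator has higher degree (2 > 1); the quotient behaves like (-3/(5))·x^1 for large |x|.
As x → −∞ this diverges to ∞.

∞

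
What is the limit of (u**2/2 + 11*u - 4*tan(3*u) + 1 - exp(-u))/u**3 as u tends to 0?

Substitution gives 0/0 (the numerator vanishes to order 3).
Expand each term to order u^3: the coefficient of u^3 in −e^(-u) is 1/6 and in -4·tan(3u) is -36.
Lower-order terms cancel with the polynomial part, so the numerator is (-215/6)·u^3 + o(u^3), and the limit is (-215/6)/(1) = -215/6.

-215/6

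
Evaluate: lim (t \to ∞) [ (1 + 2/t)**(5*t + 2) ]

Let L be the limit and take ln: ln L = lim (5t + 2)·ln(1 + 2/t) = lim (5t + 2)·(2/t + O(1/t²)) = 10.
Hence L = e^(10).

e^(10)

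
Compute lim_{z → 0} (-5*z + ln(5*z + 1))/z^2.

-25/2

Direct substitution gives 0/0.
Apply L'Hôpital: lim (-5 + 5/(5*z + 1))/(2*z), still 0/0.
After 2 applications of L'Hôpital's rule the quotient is (-25/(5*z + 1)^2)/(2); substituting z = 0 gives -25/2.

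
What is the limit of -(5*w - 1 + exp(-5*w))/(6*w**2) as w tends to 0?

Direct substitution gives 0/0.
Apply L'Hôpital: lim (5 - 5*e^(-5*w))/(-12*w), still 0/0.
After 2 applications of L'Hôpital's rule the quotient is (25*e^(-5*w))/(-12); substituting w = 0 gives -25/12.

-25/12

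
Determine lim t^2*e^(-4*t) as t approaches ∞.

0

Write as t^2/e^{4t}, an ∞/∞ form.
Exponential growth dominates any polynomial, so repeated L'Hôpital (or the standard result) gives 0.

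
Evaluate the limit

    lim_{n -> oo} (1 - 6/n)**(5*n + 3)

e^(-30)

Let L be the limit and take ln: ln L = lim (5n + 3)·ln(1 - 6/n) = lim (5n + 3)·(-6/n + O(1/n²)) = -30.
Hence L = e^(-30).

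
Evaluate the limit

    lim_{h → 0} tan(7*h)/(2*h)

7/2

Substitution gives 0/0.
Since tan(u)/u → 1 as u → 0, tan(7h)/(7h) → 1 and the limit is 7/2.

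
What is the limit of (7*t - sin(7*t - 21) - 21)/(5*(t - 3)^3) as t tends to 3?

Direct substitution gives 0/0.
Apply L'Hôpital: lim (7 - 7*cos(7*t - 21))/(15*(t - 3)^2), still 0/0.
Apply L'Hôpital: lim (49*sin(7*t - 21))/(30*t - 90), still 0/0.
After 3 applications of L'Hôpital's rule the quotient is (343*cos(7*t - 21))/(30); substituting t = 3 gives 343/30.

343/30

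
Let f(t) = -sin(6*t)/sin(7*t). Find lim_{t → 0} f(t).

-6/7

Substitution gives 0/0.
Divide numerator and denominator by t: sin(6t)/t → 6 and sin(7t)/t → 7, so the limit is -1·6/7 = -6/7.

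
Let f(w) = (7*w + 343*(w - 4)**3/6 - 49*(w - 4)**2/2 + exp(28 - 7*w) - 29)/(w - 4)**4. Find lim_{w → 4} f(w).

2401/24

Direct substitution gives 0/0.
Apply L'Hôpital: lim (-49*w + 343*(w - 4)^2/2 - 7*e^(28 - 7*w) + 203)/(4*(w - 4)^3), still 0/0.
Apply L'Hôpital: lim (343*w + 49*e^(28 - 7*w) - 1421)/(12*(w - 4)^2), still 0/0.
Apply L'Hôpital: lim (343 - 343*e^(28 - 7*w))/(24*w - 96), still 0/0.
After 4 applications of L'Hôpital's rule the quotient is (2401*e^(28 - 7*w))/(24); substituting w = 4 gives 2401/24.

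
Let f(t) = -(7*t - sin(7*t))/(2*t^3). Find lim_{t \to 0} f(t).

Direct substitution gives 0/0.
Apply L'Hôpital: lim (7 - 7*cos(7*t))/(-6*t^2), still 0/0.
Apply L'Hôpital: lim (49*sin(7*t))/(-12*t), still 0/0.
After 3 applications of L'Hôpital's rule the quotient is (343*cos(7*t))/(-12); substituting t = 0 gives -343/12.

-343/12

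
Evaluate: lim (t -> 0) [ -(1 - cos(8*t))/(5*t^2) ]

Substitution gives 0/0.
Use (1 − cos u)/u² → 1/2 with u = 8t: the limit is 8²/(2·(-5)) = -32/5.

-32/5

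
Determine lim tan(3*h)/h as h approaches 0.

3

Substitution gives 0/0.
Since tan(u)/u → 1 as u → 0, tan(3h)/(3h) → 1 and the limit is 3.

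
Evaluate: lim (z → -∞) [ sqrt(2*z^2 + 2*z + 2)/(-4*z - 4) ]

For large |z|, √(2*z^2 + 2*z + 2) ≈ √2·|z| and the denominator ≈ -4z.
Since z → −∞, |z| = −z, giving −√2/(-4) = √(2)/4.

√(2)/4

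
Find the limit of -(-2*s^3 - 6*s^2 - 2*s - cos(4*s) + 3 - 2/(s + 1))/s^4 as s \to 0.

Substitution gives 0/0 (the numerator vanishes to order 4).
Expand each term to order s^4: the coefficient of s^4 in -2·1/(1 + s) is -2 and in −cos(4s) is -32/3.
Lower-order terms cancel with the polynomial part, so the numerator is (-38/3)·s^4 + o(s^4), and the limit is (-38/3)/(-1) = 38/3.

38/3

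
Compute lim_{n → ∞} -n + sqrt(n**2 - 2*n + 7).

An ∞ − ∞ form. Rationalising with the conjugate, the difference becomes (-2n + 7) / (√(n^2 - 2*n + 7) + n).
For large n the denominator behaves like 2·n, so the quotient tends to -2/2 = -1.

-1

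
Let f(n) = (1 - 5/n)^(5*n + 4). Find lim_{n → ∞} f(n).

Let L be the limit and take ln: ln L = lim (5n + 4)·ln(1 - 5/n) = lim (5n + 4)·(-5/n + O(1/n²)) = -25.
Hence L = e^(-25).

e^(-25)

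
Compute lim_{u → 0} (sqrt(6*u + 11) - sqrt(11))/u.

A 0/0 form; rationalise with √(11 + 6u) + √11. This collapses the numerator to 6u, leaving 6/(√(11 + 6u) + √11) → 6/(2√11) = 3*√(11)/11.

3*√(11)/11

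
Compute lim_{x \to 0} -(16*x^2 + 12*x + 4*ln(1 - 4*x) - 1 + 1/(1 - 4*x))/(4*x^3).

16/3

Substitution gives 0/0; apply L'Hôpital's rule 3 times.
After differentiating numerator and denominator 3 times the quotient is (128*(16*x - 1)/(4*x - 1)^4)/(-24); at x = 0 this is 16/3.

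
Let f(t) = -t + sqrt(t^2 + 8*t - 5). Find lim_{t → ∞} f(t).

4

An ∞ − ∞ form. Rationalising with the conjugate, the difference becomes (8t - 5) / (√(t^2 + 8*t - 5) + t).
For large t the denominator behaves like 2·t, so the quotient tends to 8/2 = 4.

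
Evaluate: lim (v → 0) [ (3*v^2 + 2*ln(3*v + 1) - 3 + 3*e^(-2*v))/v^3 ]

Substitution gives 0/0 (the numerator vanishes to order 3).
Expand each term to order v^3: the coefficient of v^3 in 3·e^(-2v) is -4 and in 2·ln(1 + 3v) is 18.
Lower-order terms cancel with the polynomial part, so the numerator is (14)·v^3 + o(v^3), and the limit is (14)/(1) = 14.

14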